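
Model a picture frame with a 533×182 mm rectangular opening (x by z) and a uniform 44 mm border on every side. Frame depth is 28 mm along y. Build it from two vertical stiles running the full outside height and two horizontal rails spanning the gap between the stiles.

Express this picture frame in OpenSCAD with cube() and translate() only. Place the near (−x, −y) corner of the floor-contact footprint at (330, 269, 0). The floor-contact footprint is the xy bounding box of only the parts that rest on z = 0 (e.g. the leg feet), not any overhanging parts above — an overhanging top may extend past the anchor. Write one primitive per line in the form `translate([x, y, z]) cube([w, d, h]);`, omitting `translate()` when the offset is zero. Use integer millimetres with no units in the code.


translate([330, 269, 0]) cube([44, 28, 270]);
translate([907, 269, 0]) cube([44, 28, 270]);
translate([374, 269, 0]) cube([533, 28, 44]);
translate([374, 269, 226]) cube([533, 28, 44]);


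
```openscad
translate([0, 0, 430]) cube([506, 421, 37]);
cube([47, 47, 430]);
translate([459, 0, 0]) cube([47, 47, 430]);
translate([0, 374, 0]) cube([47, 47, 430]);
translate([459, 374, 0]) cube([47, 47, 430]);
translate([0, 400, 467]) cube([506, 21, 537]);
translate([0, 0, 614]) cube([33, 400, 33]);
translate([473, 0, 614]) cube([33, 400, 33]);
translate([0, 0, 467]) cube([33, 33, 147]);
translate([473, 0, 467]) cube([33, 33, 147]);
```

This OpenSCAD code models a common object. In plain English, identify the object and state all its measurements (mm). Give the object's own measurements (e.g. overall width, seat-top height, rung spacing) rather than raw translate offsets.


A chair. The seat is a 506×421×37 mm slab with its top at z = 467 mm, on four 47×47 mm corner legs (flush with the seat edges, standing on z = 0). A flat backrest 21 mm thick, 537 mm tall, spans the full seat width and rises from the seat top along its +y edge, rear face flush with the rear of the seat. Two armrests of 33×33 mm section run along each side from the seat's front edge to the front of the backrest, top faces 180 mm above the seat top and outer faces flush with the seat's x-edges; a 33×33 mm post under the front of each armrest stands on the seat at the front corner.


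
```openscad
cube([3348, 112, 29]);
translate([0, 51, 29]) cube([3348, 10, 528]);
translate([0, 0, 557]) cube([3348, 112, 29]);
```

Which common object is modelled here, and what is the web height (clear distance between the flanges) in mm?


An I-beam. The web height is 528 mm.

Two wide flanges with a thin centred web — an I-beam. Overall 586 mm minus two 29 mm flanges gives a web of 586 − 2·29 = 528 mm.


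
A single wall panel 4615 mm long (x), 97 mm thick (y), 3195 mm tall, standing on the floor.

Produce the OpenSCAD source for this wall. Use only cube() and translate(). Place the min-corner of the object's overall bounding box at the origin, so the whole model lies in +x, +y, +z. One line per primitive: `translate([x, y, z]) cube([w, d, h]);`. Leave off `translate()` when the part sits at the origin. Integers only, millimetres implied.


cube([4615, 97, 3195]);


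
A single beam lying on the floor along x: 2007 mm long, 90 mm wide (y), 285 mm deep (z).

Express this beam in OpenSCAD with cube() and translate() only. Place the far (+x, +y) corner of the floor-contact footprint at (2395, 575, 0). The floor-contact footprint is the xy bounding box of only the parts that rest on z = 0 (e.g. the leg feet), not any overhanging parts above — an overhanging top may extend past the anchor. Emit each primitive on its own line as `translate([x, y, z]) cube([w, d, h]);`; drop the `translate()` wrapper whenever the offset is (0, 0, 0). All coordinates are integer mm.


translate([388, 485, 0]) cube([2007, 90, 285]);


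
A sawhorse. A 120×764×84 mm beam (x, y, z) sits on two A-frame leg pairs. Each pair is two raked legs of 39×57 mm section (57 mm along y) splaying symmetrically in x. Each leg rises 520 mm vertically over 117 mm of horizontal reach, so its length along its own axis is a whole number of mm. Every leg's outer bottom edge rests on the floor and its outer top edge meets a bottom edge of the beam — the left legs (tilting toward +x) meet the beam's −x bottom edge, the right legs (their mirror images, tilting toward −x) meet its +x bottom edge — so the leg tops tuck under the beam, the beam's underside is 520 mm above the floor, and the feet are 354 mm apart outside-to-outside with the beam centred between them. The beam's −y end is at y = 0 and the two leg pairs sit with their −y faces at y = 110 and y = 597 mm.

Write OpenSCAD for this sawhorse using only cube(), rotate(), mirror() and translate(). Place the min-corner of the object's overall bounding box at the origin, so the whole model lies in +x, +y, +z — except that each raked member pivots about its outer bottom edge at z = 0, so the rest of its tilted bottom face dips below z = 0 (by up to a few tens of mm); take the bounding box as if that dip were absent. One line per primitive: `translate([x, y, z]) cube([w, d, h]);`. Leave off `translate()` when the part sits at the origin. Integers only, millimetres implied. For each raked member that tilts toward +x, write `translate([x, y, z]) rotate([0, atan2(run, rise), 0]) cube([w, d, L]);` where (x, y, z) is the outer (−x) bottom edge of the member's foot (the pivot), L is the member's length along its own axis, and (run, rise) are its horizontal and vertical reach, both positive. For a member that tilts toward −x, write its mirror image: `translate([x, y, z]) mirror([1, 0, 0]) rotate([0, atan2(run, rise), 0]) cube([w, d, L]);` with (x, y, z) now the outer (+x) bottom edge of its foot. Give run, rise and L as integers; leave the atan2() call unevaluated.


translate([117, 0, 520]) cube([120, 764, 84]);
translate([0, 110, 0]) rotate([0, atan2(117, 520), 0]) cube([39, 57, 533]);
translate([354, 110, 0]) mirror([1, 0, 0]) rotate([0, atan2(117, 520), 0]) cube([39, 57, 533]);
translate([0, 597, 0]) rotate([0, atan2(117, 520), 0]) cube([39, 57, 533]);
translate([354, 597, 0]) mirror([1, 0, 0]) rotate([0, atan2(117, 520), 0]) cube([39, 57, 533]);


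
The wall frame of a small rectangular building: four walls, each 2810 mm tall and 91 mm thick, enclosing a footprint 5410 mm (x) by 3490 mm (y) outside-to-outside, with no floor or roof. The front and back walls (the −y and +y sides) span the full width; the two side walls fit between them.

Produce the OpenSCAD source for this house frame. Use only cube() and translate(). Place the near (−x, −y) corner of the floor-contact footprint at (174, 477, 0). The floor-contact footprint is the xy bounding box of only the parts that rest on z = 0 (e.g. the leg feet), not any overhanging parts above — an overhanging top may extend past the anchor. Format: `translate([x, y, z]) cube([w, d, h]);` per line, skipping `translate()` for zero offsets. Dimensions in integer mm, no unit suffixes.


translate([174, 477, 0]) cube([5410, 91, 2810]);
translate([174, 3876, 0]) cube([5410, 91, 2810]);
translate([174, 568, 0]) cube([91, 3308, 2810]);
translate([5493, 568, 0]) cube([91, 3308, 2810]);


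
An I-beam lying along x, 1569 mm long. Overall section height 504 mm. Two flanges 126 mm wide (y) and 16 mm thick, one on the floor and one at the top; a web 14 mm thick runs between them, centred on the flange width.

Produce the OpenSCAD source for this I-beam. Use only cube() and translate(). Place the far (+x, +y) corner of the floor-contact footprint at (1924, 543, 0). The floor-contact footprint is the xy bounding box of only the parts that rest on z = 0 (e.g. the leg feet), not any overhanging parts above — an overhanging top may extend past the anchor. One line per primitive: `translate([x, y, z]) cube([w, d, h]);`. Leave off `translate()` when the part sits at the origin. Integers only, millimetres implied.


translate([355, 417, 0]) cube([1569, 126, 16]);
translate([355, 473, 16]) cube([1569, 14, 472]);
translate([355, 417, 488]) cube([1569, 126, 16]);


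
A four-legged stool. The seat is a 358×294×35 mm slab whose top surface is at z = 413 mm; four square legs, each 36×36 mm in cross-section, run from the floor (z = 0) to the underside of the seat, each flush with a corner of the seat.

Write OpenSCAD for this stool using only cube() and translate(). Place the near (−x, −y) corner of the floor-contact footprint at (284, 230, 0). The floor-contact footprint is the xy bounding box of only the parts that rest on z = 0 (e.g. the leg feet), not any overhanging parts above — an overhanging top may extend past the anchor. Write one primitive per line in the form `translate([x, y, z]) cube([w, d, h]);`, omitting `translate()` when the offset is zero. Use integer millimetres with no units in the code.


// leg_h = 413 - 35 = 378
translate([284, 230, 378]) cube([358, 294, 35]);
translate([284, 230, 0]) cube([36, 36, 378]);
translate([606, 230, 0]) cube([36, 36, 378]);
translate([284, 488, 0]) cube([36, 36, 378]);
translate([606, 488, 0]) cube([36, 36, 378]);


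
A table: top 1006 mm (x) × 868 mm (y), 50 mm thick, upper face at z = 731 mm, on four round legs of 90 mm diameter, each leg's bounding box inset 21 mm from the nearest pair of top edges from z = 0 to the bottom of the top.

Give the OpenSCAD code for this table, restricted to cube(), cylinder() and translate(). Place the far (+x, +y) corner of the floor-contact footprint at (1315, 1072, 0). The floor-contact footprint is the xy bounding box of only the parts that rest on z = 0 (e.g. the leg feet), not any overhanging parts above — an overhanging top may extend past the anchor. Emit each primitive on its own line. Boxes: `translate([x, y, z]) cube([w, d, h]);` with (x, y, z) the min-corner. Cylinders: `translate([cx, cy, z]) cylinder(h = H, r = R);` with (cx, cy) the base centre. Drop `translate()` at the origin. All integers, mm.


translate([330, 225, 681]) cube([1006, 868, 50]);
translate([396, 291, 0]) cylinder(h = 681, r = 45);
translate([1270, 291, 0]) cylinder(h = 681, r = 45);
translate([396, 1027, 0]) cylinder(h = 681, r = 45);
translate([1270, 1027, 0]) cylinder(h = 681, r = 45);


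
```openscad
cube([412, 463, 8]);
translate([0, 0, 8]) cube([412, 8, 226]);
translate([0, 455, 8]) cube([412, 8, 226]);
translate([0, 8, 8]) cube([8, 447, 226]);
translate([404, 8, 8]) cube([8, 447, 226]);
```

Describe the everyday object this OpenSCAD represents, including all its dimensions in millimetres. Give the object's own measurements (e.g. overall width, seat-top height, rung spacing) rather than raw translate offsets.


An open-topped rectangular box: outside dimensions 412×463×234 mm, with a uniform wall and base thickness of 8 mm. The base is a full 412×463 slab on the floor; four walls sit on top of the base. The front and back walls (the −y and +y sides) span the full width; the two side walls fit between them.


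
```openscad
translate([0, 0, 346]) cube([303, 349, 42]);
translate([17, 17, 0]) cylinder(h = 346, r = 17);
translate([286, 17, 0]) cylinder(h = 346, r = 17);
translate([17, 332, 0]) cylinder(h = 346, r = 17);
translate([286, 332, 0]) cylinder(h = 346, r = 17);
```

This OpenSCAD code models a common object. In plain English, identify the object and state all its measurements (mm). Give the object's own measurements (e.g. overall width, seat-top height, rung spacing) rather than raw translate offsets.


A simple wooden stool: a rectangular seat 303 mm (x) by 349 mm (y), 42 mm thick, top face at z = 388 mm, on four round legs, each 34 mm in diameter. The legs rest on z = 0, each leg's axis is inset half a diameter from the nearest pair of seat edges (so the leg's bounding box is flush with the corner).


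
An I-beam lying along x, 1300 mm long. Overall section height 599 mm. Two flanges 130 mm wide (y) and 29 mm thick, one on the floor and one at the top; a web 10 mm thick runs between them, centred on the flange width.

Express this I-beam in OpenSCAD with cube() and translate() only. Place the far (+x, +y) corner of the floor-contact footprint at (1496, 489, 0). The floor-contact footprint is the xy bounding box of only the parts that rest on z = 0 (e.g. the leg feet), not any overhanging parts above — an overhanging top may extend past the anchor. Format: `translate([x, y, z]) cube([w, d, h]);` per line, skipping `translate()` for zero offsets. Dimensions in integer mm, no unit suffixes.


translate([196, 359, 0]) cube([1300, 130, 29]);
translate([196, 419, 29]) cube([1300, 10, 541]);
translate([196, 359, 570]) cube([1300, 130, 29]);


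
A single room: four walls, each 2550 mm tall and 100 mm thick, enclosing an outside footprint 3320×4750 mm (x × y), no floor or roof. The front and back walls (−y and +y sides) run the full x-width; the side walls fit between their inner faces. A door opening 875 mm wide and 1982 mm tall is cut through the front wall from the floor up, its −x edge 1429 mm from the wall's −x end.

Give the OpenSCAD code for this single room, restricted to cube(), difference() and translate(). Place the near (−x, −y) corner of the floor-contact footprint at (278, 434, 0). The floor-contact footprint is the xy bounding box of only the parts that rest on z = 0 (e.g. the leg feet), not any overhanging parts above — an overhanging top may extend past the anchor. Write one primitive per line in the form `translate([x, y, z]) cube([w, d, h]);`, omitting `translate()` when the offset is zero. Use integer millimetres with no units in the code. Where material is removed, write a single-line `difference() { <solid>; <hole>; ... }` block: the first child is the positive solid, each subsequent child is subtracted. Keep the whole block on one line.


difference() { translate([278, 434, 0]) cube([3320, 100, 2550]); translate([1707, 434, 0]) cube([875, 100, 1982]); }
translate([278, 5084, 0]) cube([3320, 100, 2550]);
translate([278, 534, 0]) cube([100, 4550, 2550]);
translate([3498, 534, 0]) cube([100, 4550, 2550]);


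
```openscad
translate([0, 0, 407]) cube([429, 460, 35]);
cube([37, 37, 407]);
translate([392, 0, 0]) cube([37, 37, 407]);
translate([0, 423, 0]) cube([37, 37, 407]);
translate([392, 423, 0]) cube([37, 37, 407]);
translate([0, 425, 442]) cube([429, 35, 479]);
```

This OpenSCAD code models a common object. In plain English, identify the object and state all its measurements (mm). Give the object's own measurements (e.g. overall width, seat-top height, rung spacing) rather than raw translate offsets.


A chair. The seat is a 429×460×35 mm slab with its top at z = 442 mm, on four 37×37 mm corner legs (flush with the seat edges, standing on z = 0). A flat backrest 35 mm thick, 479 mm tall, spans the full seat width and rises from the seat top along its +y edge, rear face flush with the rear of the seat.


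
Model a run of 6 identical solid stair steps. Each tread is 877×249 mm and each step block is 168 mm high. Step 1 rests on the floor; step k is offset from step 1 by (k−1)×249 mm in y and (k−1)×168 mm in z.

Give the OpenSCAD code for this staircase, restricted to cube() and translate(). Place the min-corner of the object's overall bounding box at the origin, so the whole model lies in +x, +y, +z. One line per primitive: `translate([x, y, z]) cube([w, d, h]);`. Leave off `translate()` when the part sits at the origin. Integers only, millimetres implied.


cube([877, 249, 168]);
translate([0, 249, 168]) cube([877, 249, 168]);
translate([0, 498, 336]) cube([877, 249, 168]);
translate([0, 747, 504]) cube([877, 249, 168]);
translate([0, 996, 672]) cube([877, 249, 168]);
translate([0, 1245, 840]) cube([877, 249, 168]);


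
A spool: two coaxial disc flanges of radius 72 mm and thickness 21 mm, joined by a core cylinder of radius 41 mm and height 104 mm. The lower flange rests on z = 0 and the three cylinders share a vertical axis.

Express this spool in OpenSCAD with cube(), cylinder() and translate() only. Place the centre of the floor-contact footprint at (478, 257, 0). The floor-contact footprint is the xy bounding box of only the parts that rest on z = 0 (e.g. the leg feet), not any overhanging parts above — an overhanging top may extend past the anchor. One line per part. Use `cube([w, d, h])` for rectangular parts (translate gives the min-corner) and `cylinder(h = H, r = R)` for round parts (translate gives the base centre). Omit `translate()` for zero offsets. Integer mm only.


translate([478, 257, 0]) cylinder(h = 21, r = 72);
translate([478, 257, 21]) cylinder(h = 104, r = 41);
translate([478, 257, 125]) cylinder(h = 21, r = 72);


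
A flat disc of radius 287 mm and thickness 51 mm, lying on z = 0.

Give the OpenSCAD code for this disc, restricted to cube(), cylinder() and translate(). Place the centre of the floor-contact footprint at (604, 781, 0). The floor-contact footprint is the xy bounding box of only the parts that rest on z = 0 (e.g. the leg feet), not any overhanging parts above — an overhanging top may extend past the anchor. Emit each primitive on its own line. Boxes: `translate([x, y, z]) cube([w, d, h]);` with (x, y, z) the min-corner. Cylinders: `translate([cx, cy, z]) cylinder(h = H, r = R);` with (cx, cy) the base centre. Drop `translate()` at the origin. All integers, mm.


translate([604, 781, 0]) cylinder(h = 51, r = 287);


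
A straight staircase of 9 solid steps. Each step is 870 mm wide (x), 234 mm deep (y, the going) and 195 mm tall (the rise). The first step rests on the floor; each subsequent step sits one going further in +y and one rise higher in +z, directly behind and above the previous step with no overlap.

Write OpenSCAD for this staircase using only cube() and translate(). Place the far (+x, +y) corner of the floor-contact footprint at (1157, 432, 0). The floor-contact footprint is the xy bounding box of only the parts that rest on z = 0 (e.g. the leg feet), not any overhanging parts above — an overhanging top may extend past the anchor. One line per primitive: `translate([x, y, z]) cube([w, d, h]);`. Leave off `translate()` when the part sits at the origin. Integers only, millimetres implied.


translate([287, 198, 0]) cube([870, 234, 195]);
translate([287, 432, 195]) cube([870, 234, 195]);
translate([287, 666, 390]) cube([870, 234, 195]);
translate([287, 900, 585]) cube([870, 234, 195]);
translate([287, 1134, 780]) cube([870, 234, 195]);
translate([287, 1368, 975]) cube([870, 234, 195]);
translate([287, 1602, 1170]) cube([870, 234, 195]);
translate([287, 1836, 1365]) cube([870, 234, 195]);
translate([287, 2070, 1560]) cube([870, 234, 195]);


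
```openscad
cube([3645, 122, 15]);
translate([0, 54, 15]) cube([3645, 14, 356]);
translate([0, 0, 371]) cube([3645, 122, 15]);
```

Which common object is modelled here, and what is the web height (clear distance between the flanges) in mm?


An I-beam. The web height is 356 mm.

Two wide flanges with a thin centred web — an I-beam. Overall 386 mm minus two 15 mm flanges gives a web of 386 − 2·15 = 356 mm.


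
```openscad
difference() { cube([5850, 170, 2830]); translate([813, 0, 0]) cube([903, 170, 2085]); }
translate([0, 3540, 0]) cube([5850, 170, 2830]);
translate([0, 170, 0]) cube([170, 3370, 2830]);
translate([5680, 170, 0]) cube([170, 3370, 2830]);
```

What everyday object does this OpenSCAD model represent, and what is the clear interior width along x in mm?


A single room. The interior width is 5510 mm.

Four walls enclosing a rectangle with a door in the front wall — a room. Outside width 5850 minus two 170 mm walls gives 5510 mm.


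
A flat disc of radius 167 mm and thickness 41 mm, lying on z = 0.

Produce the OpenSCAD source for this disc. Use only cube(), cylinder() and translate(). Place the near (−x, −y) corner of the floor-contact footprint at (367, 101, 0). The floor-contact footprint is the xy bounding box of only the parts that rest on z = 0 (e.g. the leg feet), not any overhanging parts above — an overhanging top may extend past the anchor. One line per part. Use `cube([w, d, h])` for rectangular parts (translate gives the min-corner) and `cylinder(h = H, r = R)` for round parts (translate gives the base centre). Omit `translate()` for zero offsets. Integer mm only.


translate([534, 268, 0]) cylinder(h = 41, r = 167);


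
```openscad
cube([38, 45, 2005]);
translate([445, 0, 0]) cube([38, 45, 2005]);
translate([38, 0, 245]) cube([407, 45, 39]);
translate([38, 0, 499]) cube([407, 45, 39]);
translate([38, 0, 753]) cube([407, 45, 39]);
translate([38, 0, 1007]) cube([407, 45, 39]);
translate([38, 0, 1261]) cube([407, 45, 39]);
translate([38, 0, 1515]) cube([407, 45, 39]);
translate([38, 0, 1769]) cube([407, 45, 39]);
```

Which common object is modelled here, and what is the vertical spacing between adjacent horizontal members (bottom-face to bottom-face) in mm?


A ladder. The rung spacing is 254 mm.

Two tall 38×45 posts with 7 short bars between them — a ladder. Adjacent rungs sit at z = 245 and z = 499, so the spacing is 499 − 245 = 254 mm.


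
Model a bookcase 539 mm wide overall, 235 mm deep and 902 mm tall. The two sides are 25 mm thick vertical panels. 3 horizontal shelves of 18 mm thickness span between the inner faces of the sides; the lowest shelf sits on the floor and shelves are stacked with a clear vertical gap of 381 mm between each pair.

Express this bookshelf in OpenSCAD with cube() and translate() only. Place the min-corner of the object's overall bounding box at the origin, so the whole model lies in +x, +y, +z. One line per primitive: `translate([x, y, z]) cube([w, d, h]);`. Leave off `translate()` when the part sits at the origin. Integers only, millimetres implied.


cube([25, 235, 902]);
translate([514, 0, 0]) cube([25, 235, 902]);
translate([25, 0, 0]) cube([489, 235, 18]);
translate([25, 0, 399]) cube([489, 235, 18]);
translate([25, 0, 798]) cube([489, 235, 18]);


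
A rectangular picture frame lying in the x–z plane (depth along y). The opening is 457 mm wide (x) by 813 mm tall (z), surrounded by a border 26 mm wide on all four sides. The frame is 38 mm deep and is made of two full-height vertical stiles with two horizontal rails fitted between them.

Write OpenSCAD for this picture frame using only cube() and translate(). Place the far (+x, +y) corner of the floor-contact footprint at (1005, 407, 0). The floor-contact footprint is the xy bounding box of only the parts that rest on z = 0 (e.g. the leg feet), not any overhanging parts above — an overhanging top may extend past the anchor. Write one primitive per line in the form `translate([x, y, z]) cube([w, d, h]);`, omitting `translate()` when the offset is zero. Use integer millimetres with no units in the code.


translate([496, 369, 0]) cube([26, 38, 865]);
translate([979, 369, 0]) cube([26, 38, 865]);
translate([522, 369, 0]) cube([457, 38, 26]);
translate([522, 369, 839]) cube([457, 38, 26]);


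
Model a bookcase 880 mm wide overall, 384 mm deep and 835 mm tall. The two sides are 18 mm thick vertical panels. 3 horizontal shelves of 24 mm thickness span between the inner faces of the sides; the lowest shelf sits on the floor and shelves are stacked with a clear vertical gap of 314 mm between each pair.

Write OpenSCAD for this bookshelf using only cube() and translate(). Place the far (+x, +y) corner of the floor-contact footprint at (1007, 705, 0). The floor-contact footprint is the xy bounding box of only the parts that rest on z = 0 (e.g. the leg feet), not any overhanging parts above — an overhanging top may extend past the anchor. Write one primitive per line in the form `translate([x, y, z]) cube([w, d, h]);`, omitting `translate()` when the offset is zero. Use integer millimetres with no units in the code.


translate([127, 321, 0]) cube([18, 384, 835]);
translate([989, 321, 0]) cube([18, 384, 835]);
translate([145, 321, 0]) cube([844, 384, 24]);
translate([145, 321, 338]) cube([844, 384, 24]);
translate([145, 321, 676]) cube([844, 384, 24]);


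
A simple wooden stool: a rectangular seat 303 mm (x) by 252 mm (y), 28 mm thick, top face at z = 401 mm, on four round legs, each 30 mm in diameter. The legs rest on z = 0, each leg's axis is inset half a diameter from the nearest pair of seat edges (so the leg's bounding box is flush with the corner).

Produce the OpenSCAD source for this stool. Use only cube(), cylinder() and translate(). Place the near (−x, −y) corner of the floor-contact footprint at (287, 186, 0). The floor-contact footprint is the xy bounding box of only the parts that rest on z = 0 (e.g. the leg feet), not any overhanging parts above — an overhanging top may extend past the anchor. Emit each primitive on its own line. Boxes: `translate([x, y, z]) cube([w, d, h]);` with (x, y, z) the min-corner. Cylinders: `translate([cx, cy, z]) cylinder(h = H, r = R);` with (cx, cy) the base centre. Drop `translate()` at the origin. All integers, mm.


// leg_h = 401 - 28 = 373
translate([287, 186, 373]) cube([303, 252, 28]);
translate([302, 201, 0]) cylinder(h = 373, r = 15);
translate([575, 201, 0]) cylinder(h = 373, r = 15);
translate([302, 423, 0]) cylinder(h = 373, r = 15);
translate([575, 423, 0]) cylinder(h = 373, r = 15);


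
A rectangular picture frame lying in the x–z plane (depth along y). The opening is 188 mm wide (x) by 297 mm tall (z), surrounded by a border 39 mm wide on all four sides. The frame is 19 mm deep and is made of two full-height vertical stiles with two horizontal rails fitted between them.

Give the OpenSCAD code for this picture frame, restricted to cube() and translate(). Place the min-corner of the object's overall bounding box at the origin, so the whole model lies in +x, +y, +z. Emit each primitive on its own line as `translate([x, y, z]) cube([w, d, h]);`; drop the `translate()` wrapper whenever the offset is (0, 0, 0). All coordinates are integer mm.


cube([39, 19, 375]);
translate([227, 0, 0]) cube([39, 19, 375]);
translate([39, 0, 0]) cube([188, 19, 39]);
translate([39, 0, 336]) cube([188, 19, 39]);


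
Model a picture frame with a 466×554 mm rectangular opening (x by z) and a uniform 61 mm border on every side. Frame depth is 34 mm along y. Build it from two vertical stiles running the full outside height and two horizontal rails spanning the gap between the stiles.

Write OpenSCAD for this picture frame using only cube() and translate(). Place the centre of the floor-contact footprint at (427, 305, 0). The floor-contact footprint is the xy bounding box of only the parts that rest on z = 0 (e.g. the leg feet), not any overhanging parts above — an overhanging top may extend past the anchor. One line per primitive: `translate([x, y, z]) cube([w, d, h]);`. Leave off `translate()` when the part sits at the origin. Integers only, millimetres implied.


translate([133, 288, 0]) cube([61, 34, 676]);
translate([660, 288, 0]) cube([61, 34, 676]);
translate([194, 288, 0]) cube([466, 34, 61]);
translate([194, 288, 615]) cube([466, 34, 61]);


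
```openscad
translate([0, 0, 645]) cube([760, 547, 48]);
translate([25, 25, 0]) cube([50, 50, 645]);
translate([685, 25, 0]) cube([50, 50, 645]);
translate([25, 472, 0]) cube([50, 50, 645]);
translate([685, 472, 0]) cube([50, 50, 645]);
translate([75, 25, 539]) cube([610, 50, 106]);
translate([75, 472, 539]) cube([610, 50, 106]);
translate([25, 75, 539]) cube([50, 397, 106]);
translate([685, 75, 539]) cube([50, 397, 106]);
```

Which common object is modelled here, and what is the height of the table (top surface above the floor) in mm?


A table. The table height is 693 mm.

A 760×547×48 slab sits at z = 645 on four 50 mm square posts — a table. The top surface is at 645 + 48 = 693 mm.


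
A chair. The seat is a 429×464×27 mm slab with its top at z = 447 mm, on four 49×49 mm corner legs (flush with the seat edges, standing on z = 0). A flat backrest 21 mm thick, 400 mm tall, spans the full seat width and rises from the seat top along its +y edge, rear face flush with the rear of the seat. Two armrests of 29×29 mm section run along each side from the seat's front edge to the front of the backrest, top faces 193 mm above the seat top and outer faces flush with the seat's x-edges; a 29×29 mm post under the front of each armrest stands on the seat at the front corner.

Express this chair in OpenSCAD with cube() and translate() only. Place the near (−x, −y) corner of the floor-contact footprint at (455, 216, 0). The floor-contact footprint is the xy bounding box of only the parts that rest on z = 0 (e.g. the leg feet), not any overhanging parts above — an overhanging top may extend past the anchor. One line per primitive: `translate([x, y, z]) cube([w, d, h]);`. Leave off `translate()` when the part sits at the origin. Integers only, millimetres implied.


translate([455, 216, 420]) cube([429, 464, 27]);
translate([455, 216, 0]) cube([49, 49, 420]);
translate([835, 216, 0]) cube([49, 49, 420]);
translate([455, 631, 0]) cube([49, 49, 420]);
translate([835, 631, 0]) cube([49, 49, 420]);
translate([455, 659, 447]) cube([429, 21, 400]);
translate([455, 216, 611]) cube([29, 443, 29]);
translate([855, 216, 611]) cube([29, 443, 29]);
translate([455, 216, 447]) cube([29, 29, 164]);
translate([855, 216, 447]) cube([29, 29, 164]);


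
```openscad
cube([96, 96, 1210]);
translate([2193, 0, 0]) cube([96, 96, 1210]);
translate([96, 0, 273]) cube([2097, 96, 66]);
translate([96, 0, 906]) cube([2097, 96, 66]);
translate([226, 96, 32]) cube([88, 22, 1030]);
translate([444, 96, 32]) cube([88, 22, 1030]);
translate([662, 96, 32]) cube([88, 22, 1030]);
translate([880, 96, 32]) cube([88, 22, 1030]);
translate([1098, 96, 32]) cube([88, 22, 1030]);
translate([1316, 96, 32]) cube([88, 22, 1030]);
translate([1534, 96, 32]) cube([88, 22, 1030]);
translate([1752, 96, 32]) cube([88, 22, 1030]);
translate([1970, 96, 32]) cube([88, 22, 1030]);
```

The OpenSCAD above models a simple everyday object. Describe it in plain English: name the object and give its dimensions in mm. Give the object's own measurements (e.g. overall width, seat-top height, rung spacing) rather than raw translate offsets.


A fence section. Two 96×96 mm posts, 1210 mm tall, stand on the floor with a clear span of 2097 mm between their inner faces. Two horizontal rails of 96×66 mm section span the gap between the posts with their undersides at z = 273 mm and z = 906 mm, flush with the posts' −y face. 9 pickets, each 88 mm wide, 22 mm thick and 1030 mm tall, are fixed to the +y face of the rails with their bottoms at z = 32 mm, spaced across the span with a 130 mm gap after the −x post and between neighbouring pickets, with 135 mm left before the +x post.


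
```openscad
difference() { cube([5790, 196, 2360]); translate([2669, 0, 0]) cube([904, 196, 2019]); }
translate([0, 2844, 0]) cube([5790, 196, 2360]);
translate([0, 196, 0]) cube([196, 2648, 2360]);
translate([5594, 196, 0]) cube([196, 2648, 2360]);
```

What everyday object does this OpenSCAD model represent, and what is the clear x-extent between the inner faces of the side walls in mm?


A single room. The interior width is 5398 mm.

Four walls enclosing a rectangle with a door in the front wall — a room. Outside width 5790 minus two 196 mm walls gives 5398 mm.


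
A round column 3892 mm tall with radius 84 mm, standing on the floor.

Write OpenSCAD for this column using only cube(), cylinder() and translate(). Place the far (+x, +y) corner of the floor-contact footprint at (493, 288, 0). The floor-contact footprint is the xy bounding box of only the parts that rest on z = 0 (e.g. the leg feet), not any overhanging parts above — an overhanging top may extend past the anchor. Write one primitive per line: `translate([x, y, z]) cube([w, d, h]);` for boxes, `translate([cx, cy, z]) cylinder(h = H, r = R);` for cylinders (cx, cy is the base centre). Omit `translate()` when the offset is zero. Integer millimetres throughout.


translate([409, 204, 0]) cylinder(h = 3892, r = 84);


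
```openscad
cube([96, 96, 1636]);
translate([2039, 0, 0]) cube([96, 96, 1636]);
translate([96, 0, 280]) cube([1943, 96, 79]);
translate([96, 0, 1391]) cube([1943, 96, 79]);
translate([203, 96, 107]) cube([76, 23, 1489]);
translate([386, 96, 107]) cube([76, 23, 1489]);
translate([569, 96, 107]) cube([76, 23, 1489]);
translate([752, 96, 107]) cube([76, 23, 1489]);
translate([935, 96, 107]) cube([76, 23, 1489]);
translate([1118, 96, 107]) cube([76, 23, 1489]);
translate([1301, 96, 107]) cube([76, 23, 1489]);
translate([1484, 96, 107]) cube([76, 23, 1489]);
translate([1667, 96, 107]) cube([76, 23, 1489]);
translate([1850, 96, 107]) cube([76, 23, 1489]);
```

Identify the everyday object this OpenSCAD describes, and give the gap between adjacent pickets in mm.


A fence section. The picket gap is 107 mm.

Two posts, two rails, 10 pickets — a fence section. Span 1943 mm holds 10 pickets of 76 mm with 11 equal gaps: ⌊(1943 − 10·76) / 11⌋ = 107 mm.


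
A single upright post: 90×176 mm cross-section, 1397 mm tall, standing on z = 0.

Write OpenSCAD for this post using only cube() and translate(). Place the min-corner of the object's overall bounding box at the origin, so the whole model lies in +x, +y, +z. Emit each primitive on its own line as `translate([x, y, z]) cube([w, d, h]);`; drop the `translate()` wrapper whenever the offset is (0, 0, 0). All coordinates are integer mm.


cube([90, 176, 1397]);


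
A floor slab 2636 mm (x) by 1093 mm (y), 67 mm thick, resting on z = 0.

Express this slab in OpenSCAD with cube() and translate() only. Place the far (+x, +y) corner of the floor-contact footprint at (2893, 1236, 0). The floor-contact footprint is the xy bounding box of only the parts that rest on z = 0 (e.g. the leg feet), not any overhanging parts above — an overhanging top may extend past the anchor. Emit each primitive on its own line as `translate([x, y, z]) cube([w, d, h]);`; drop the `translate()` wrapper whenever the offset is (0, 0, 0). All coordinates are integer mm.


translate([257, 143, 0]) cube([2636, 1093, 67]);


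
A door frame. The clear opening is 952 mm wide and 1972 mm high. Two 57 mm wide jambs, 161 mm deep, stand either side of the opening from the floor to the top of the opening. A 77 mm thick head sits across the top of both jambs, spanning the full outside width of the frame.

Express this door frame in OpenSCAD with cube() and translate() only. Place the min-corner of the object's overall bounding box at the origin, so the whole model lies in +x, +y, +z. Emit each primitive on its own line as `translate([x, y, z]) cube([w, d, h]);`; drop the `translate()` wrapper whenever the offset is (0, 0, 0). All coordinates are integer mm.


cube([57, 161, 1972]);
translate([1009, 0, 0]) cube([57, 161, 1972]);
translate([0, 0, 1972]) cube([1066, 161, 77]);


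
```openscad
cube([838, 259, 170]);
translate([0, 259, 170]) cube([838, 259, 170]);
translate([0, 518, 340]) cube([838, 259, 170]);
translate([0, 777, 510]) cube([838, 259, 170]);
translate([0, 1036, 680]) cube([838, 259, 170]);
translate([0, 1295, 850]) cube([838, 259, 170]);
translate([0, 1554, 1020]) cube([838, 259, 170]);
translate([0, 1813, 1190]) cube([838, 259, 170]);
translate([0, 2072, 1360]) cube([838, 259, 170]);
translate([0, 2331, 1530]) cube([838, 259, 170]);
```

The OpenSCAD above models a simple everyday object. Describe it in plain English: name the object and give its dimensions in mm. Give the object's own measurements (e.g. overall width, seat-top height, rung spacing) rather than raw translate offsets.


A straight staircase of 10 solid steps. Each step is 838 mm wide (x), 259 mm deep (y, the going) and 170 mm tall (the rise). The first step rests on the floor; each subsequent step sits one going further in +y and one rise higher in +z, directly behind and above the previous step with no overlap.


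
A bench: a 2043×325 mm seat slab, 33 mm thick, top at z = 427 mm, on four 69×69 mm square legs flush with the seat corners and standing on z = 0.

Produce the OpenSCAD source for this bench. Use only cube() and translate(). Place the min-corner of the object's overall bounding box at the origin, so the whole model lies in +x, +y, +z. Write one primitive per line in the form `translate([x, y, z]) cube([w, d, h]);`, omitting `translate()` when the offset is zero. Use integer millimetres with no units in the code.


translate([0, 0, 394]) cube([2043, 325, 33]);
cube([69, 69, 394]);
translate([0, 256, 0]) cube([69, 69, 394]);
translate([1974, 0, 0]) cube([69, 69, 394]);
translate([1974, 256, 0]) cube([69, 69, 394]);


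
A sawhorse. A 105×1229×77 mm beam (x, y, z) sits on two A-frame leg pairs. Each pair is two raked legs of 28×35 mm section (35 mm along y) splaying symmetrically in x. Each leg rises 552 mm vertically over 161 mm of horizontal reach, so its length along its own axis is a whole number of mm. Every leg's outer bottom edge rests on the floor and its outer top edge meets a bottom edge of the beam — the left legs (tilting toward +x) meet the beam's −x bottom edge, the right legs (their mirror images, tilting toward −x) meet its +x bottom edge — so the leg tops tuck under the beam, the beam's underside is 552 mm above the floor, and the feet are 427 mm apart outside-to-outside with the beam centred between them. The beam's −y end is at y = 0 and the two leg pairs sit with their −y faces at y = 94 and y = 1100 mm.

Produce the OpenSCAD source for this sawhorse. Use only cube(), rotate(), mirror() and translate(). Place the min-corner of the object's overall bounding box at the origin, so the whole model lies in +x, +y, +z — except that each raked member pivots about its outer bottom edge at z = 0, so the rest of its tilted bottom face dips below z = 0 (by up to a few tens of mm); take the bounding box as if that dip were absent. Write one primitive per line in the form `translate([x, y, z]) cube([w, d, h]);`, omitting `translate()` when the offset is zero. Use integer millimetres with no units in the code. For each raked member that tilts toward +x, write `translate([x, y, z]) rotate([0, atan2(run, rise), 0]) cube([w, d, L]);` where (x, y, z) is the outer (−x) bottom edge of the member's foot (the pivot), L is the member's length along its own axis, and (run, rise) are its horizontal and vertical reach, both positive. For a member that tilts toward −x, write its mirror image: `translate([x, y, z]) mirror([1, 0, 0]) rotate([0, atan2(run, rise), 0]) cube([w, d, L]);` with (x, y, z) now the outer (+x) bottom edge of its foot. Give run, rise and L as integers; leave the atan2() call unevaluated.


// leg length = √(161² + 552²) = 575
// right-leg outer foot x = 2·161 + 105 = 427
// beam min-corner = (161, 0, 552)
translate([161, 0, 552]) cube([105, 1229, 77]);
translate([0, 94, 0]) rotate([0, atan2(161, 552), 0]) cube([28, 35, 575]);
translate([427, 94, 0]) mirror([1, 0, 0]) rotate([0, atan2(161, 552), 0]) cube([28, 35, 575]);
translate([0, 1100, 0]) rotate([0, atan2(161, 552), 0]) cube([28, 35, 575]);
translate([427, 1100, 0]) mirror([1, 0, 0]) rotate([0, atan2(161, 552), 0]) cube([28, 35, 575]);


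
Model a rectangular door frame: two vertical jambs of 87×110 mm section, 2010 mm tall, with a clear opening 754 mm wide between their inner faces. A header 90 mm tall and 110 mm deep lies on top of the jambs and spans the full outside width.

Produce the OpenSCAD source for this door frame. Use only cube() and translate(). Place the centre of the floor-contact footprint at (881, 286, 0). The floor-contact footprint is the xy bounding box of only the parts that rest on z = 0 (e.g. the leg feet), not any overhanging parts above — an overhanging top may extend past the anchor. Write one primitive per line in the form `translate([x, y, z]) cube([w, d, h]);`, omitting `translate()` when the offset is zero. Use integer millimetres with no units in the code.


translate([417, 231, 0]) cube([87, 110, 2010]);
translate([1258, 231, 0]) cube([87, 110, 2010]);
translate([417, 231, 2010]) cube([928, 110, 90]);


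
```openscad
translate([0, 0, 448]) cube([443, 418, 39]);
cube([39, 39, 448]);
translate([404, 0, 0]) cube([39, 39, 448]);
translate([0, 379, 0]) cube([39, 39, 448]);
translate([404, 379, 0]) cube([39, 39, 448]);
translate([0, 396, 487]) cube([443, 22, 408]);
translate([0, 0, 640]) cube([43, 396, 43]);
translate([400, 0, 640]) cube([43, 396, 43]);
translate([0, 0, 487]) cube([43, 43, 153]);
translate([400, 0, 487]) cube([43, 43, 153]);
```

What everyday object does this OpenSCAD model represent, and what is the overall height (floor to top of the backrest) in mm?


A chair. The overall height is 895 mm.

A slab on four corner posts with a tall panel at the back — a chair. The seat slab sits at z = 448 with thickness 39, and the 408 mm backrest starts at the seat top, so the overall height is 448 + 39 + 408 = 895 mm.
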